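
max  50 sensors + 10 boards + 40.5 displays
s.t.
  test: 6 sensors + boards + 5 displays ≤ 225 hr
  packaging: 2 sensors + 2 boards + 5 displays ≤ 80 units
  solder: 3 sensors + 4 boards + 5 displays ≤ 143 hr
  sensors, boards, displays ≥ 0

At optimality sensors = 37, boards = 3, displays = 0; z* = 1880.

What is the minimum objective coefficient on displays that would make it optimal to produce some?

Check each constraint at x*: test 225/225 (tight); packaging 80/80 (tight); solder 123/143 (slack 20).
By complementary slackness, y = 0 for the non-binding constraint.
From A_Bᵀ y = c: 6·y_test + 2·y_packaging = 50; 1·y_test + 2·y_packaging = 10.
This yields shadow prices y_test = 8, y_packaging = 1.
displays enters the basis when its profit ≥ yᵀa₃ = 8·5 + 1·5 = 45.

45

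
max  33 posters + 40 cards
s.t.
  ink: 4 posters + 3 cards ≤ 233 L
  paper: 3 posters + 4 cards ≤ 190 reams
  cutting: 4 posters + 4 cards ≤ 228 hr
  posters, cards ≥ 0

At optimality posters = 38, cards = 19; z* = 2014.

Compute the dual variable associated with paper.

7

Binding: paper and cutting. Non-binding: ink (24 unused).
By complementary slackness, y = 0 for the non-binding constraint.
The binding rows give the dual system: 3·y_paper + 4·y_cutting = 33 and 4·y_paper + 4·y_cutting = 40.
Solving: y_paper = 7, y_cutting = 3.
Shadow price of paper = 7.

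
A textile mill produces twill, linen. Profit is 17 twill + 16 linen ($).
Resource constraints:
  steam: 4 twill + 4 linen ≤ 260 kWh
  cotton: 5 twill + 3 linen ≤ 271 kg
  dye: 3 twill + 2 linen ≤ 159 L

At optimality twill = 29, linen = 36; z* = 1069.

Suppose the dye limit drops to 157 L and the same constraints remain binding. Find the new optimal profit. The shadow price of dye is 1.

1067

Δb = -2, so new z* = 1069 + (1)·(-2) = 1069 − 2 = 1067.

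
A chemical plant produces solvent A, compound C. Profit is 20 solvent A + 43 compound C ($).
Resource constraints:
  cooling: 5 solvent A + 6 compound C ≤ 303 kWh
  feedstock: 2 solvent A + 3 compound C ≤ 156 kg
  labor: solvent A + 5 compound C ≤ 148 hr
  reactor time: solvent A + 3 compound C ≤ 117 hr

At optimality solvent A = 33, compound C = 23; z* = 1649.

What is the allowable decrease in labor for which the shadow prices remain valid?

Binding constraints: cooling, labor. The basis is B = [[5,6],[1,5]] with det 19.
Per unit decrease in labor, x* moves by d = (0.3158, -0.2632).
The basis stays optimal until compound C reaches 0; allowable decrease = 87.4 hr.

87.4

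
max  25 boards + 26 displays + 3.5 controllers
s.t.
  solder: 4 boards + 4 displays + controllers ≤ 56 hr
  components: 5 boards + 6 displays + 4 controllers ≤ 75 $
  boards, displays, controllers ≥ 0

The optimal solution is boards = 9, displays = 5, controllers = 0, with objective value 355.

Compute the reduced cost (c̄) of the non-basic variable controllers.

Check each constraint at x*: solder 56/56 (tight); components 75/75 (tight).
The binding rows give the dual system: 4·y_solder + 5·y_components = 25 and 4·y_solder + 6·y_components = 26.
This yields shadow prices y_solder = 5, y_components = 1.
Reduced cost of controllers: c₃ − yᵀa₃ = 3.5 − (5·1 + 1·4) = 3.5 − 9 = -5.5.

-5.5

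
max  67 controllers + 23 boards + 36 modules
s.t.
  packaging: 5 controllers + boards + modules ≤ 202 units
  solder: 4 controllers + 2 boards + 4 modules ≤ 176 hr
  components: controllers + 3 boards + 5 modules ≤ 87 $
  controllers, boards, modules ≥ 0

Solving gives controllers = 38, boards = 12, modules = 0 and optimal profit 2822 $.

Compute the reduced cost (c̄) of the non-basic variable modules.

-3

Check each constraint at x*: packaging 202/202 (tight); solder 176/176 (tight); components 74/87 (slack 13).
By complementary slackness, y = 0 for the non-binding constraint.
The binding rows give the dual system: 5·y_packaging + 4·y_solder = 67 and 1·y_packaging + 2·y_solder = 23.
→ y_packaging = 7 and y_solder = 8.
Reduced cost of modules: c₃ − yᵀa₃ = 36 − (7·1 + 8·4) = 36 − 39 = -3.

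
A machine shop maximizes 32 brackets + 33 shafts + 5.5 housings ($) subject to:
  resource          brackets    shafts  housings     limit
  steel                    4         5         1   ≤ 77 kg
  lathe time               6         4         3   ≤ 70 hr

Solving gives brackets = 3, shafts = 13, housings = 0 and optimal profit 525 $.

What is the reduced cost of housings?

-5.5

Both steel and lathe time are binding at x*.
From A_Bᵀ y = c: 4·y_steel + 6·y_lathe time = 32; 5·y_steel + 4·y_lathe time = 33.
→ y_steel = 5 and y_lathe time = 2.
Reduced cost of housings: c₃ − yᵀa₃ = 5.5 − (5·1 + 2·3) = 5.5 − 11 = -5.5.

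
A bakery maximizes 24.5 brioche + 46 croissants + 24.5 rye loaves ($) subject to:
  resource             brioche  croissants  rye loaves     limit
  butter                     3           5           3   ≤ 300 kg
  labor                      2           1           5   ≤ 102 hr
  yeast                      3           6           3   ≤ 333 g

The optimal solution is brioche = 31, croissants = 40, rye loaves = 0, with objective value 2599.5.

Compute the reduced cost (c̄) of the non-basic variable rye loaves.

Binding: labor and yeast. Non-binding: butter (7 unused).
Slack constraints have shadow price 0 (complementary slackness).
The binding rows give the dual system: 2·y_labor + 3·y_yeast = 24.5 and 1·y_labor + 6·y_yeast = 46.
Solving: y_labor = 1, y_yeast = 7.5.
Reduced cost of rye loaves: c₃ − yᵀa₃ = 24.5 − (1·5 + 7.5·3) = 24.5 − 27.5 = -3.

-3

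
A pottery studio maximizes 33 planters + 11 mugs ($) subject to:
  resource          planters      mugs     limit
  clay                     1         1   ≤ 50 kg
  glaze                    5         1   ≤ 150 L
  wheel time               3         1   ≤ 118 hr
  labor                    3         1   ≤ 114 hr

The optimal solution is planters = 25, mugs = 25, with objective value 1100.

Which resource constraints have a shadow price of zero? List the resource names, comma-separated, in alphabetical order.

clay: 50/50 (binding)
glaze: 150/150 (binding)
wheel time: 100/118 (slack 18)
labor: 100/114 (slack 14)
By complementary slackness, a constraint with positive slack has shadow price 0 → labor, wheel time.

labor, wheel time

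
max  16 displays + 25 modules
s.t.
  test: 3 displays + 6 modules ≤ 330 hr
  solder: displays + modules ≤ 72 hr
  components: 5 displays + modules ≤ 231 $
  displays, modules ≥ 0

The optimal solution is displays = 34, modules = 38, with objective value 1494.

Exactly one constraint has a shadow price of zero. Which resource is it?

test: 330/330 (binding)
solder: 72/72 (binding)
components: 208/231 (slack 23)
By complementary slackness, a constraint with positive slack has shadow price 0 → components.

components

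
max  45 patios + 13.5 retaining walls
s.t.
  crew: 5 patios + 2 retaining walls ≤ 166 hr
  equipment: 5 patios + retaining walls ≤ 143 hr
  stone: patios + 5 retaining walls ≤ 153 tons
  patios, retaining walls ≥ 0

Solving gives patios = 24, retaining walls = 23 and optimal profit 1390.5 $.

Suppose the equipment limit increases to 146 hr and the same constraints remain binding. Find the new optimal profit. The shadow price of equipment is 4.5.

Δb = 3, so new z* = 1390.5 + (4.5)·(3) = 1390.5 + 13.5 = 1404.

1404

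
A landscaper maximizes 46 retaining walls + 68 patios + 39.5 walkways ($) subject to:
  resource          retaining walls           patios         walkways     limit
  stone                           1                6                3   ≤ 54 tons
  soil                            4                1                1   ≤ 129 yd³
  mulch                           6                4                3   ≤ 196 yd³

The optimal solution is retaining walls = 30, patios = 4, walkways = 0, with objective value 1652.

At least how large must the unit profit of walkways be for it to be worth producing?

40.5

Binding: stone and mulch. Non-binding: soil (5 unused).
Slack constraints have shadow price 0 (complementary slackness).
The binding rows give the dual system: 1·y_stone + 6·y_mulch = 46 and 6·y_stone + 4·y_mulch = 68.
This yields shadow prices y_stone = 7, y_mulch = 6.5.
walkways enters the basis when its profit ≥ yᵀa₃ = 7·3 + 6.5·3 = 40.5.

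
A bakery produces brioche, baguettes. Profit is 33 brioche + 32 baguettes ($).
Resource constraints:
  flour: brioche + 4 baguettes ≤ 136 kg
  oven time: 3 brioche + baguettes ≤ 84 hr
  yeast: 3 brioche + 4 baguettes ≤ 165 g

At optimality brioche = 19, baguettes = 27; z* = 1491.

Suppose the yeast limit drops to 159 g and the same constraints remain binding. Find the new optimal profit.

Check each constraint at x*: flour 127/136 (slack 9); oven time 84/84 (tight); yeast 165/165 (tight).
By complementary slackness, y = 0 for the non-binding constraint.
From A_Bᵀ y = c: 3·y_oven time + 3·y_yeast = 33; 1·y_oven time + 4·y_yeast = 32.
→ y_oven time = 4 and y_yeast = 7.
Δz = y_yeast·Δb = 7 × (-6) = -42, so new z* = 1491 − 42 = 1449.

1449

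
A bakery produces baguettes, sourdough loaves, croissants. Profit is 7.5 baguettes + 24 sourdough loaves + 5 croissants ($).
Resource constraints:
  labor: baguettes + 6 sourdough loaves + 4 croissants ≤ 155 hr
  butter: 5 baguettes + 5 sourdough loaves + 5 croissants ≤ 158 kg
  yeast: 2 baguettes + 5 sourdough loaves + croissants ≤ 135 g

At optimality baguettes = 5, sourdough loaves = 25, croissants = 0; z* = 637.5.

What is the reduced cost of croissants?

Binding: labor and yeast. Non-binding: butter (8 unused).
Since butter is not tight, its dual is 0.
The binding rows give the dual system: 1·y_labor + 2·y_yeast = 7.5 and 6·y_labor + 5·y_yeast = 24.
This yields shadow prices y_labor = 1.5, y_yeast = 3.
Reduced cost of croissants: c₃ − yᵀa₃ = 5 − (1.5·4 + 3·1) = 5 − 9 = -4.

-4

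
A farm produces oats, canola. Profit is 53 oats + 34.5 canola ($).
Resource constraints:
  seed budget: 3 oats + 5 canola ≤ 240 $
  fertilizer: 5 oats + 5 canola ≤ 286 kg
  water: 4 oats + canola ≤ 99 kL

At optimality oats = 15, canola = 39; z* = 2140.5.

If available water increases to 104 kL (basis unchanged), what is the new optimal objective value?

2188

At the optimum: seed budget uses 240 of 240 (binding); fertilizer uses 270 of 286 (slack = 16); water uses 99 of 99 (binding).
Slack constraints have shadow price 0 (complementary slackness).
Dual feasibility on the basic columns requires 3·y_seed budget + 4·y_water = 53, 5·y_seed budget + 1·y_water = 34.5.
→ y_seed budget = 5 and y_water = 9.5.
Δz = y_water·Δb = 9.5 × (5) = 47.5, so new z* = 2140.5 + 47.5 = 2188.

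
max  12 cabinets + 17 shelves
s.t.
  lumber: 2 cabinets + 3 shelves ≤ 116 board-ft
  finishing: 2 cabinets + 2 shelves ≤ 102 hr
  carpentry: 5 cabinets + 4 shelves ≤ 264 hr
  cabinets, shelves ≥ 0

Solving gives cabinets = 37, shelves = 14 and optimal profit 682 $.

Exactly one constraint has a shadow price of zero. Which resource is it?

carpentry

lumber: 116/116 (binding)
finishing: 102/102 (binding)
carpentry: 241/264 (slack 23)
By complementary slackness, a constraint with positive slack has shadow price 0 → carpentry.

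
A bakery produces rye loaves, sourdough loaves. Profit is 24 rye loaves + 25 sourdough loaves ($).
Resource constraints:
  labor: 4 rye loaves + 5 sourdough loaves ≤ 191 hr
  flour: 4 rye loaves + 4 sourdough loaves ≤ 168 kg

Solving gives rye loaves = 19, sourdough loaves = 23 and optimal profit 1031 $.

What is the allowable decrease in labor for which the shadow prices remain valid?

Binding constraints: labor, flour. The basis is B = [[4,5],[4,4]] with det -4.
Per unit decrease in labor, x* moves by d = (1, -1).
The basis stays optimal until sourdough loaves reaches 0; allowable decrease = 23 hr.

23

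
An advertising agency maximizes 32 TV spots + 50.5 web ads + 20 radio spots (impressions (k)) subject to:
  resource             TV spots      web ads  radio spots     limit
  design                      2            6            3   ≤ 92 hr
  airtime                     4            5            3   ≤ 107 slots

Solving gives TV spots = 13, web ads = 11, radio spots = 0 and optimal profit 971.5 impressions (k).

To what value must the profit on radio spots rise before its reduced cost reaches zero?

Check each constraint at x*: design 92/92 (tight); airtime 107/107 (tight).
From A_Bᵀ y = c: 2·y_design + 4·y_airtime = 32; 6·y_design + 5·y_airtime = 50.5.
This yields shadow prices y_design = 3, y_airtime = 6.5.
radio spots enters the basis when its profit ≥ yᵀa₃ = 3·3 + 6.5·3 = 28.5.

28.5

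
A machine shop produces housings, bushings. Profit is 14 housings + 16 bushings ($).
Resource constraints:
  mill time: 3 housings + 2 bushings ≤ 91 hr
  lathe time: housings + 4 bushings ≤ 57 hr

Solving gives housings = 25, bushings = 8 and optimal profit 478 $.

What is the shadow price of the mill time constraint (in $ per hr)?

Both mill time and lathe time are binding at x*.
From A_Bᵀ y = c: 3·y_mill time + 1·y_lathe time = 14; 2·y_mill time + 4·y_lathe time = 16.
This yields shadow prices y_mill time = 4, y_lathe time = 2.
Shadow price of mill time = 4.

4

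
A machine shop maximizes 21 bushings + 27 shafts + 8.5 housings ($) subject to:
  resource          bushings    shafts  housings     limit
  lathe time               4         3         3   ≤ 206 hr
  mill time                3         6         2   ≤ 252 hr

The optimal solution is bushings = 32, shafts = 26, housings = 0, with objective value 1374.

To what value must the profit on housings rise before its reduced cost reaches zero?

15

Check each constraint at x*: lathe time 206/206 (tight); mill time 252/252 (tight).
Dual feasibility on the basic columns requires 4·y_lathe time + 3·y_mill time = 21, 3·y_lathe time + 6·y_mill time = 27.
This yields shadow prices y_lathe time = 3, y_mill time = 3.
housings enters the basis when its profit ≥ yᵀa₃ = 3·3 + 3·2 = 15.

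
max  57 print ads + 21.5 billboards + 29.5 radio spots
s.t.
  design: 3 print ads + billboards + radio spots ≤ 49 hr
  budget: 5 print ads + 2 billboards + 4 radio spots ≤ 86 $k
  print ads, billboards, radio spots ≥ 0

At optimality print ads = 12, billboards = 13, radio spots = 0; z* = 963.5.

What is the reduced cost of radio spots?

-7

At the optimum: design uses 49 of 49 (binding); budget uses 86 of 86 (binding).
The binding rows give the dual system: 3·y_design + 5·y_budget = 57 and 1·y_design + 2·y_budget = 21.5.
This yields shadow prices y_design = 6.5, y_budget = 7.5.
Reduced cost of radio spots: c₃ − yᵀa₃ = 29.5 − (6.5·1 + 7.5·4) = 29.5 − 36.5 = -7.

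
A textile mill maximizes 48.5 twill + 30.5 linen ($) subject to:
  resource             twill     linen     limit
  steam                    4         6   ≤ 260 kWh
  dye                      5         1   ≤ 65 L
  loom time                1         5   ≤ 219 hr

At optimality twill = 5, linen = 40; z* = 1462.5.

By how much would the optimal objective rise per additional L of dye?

Check each constraint at x*: steam 260/260 (tight); dye 65/65 (tight); loom time 205/219 (slack 14).
Slack constraints have shadow price 0 (complementary slackness).
The binding rows give the dual system: 4·y_steam + 5·y_dye = 48.5 and 6·y_steam + 1·y_dye = 30.5.
→ y_steam = 4 and y_dye = 6.5.
Shadow price of dye = 6.5.

6.5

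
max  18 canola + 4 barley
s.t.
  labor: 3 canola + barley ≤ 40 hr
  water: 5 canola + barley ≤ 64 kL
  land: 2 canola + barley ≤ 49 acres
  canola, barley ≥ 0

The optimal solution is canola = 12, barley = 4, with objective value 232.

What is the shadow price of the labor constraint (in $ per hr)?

At the optimum: labor uses 40 of 40 (binding); water uses 64 of 64 (binding); land uses 28 of 49 (slack = 21).
By complementary slackness, y = 0 for the non-binding constraint.
From A_Bᵀ y = c: 3·y_labor + 5·y_water = 18; 1·y_labor + 1·y_water = 4.
Solving: y_labor = 1, y_water = 3.
Shadow price of labor = 1.

1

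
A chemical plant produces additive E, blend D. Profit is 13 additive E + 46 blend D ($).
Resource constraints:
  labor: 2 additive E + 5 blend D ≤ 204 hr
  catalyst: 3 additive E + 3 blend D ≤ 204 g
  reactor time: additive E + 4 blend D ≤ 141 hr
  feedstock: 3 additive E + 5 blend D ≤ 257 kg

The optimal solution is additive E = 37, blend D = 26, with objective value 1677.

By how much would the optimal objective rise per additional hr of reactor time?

9

Check each constraint at x*: labor 204/204 (tight); catalyst 189/204 (slack 15); reactor time 141/141 (tight); feedstock 241/257 (slack 16).
By complementary slackness, y = 0 for the non-binding constraints.
Dual feasibility on the basic columns requires 2·y_labor + 1·y_reactor time = 13, 5·y_labor + 4·y_reactor time = 46.
Solving: y_labor = 2, y_reactor time = 9.
Shadow price of reactor time = 9.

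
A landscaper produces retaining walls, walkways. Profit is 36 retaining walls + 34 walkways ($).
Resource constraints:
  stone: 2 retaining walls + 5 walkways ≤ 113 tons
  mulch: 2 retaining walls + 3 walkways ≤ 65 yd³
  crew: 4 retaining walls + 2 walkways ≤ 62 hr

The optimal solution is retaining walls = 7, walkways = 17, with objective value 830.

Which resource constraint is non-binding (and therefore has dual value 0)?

stone

stone: 99/113 (slack 14)
mulch: 65/65 (binding)
crew: 62/62 (binding)
By complementary slackness, a constraint with positive slack has shadow price 0 → stone.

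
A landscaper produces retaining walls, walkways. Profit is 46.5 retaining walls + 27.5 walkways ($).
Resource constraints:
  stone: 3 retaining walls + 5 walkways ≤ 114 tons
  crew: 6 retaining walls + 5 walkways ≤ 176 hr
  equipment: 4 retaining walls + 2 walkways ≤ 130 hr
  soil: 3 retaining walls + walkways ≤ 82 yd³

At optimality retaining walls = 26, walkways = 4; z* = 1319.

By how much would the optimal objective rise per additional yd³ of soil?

7.5

Binding: crew and soil. Non-binding: stone (16 unused), equipment (18 unused).
By complementary slackness, y = 0 for the non-binding constraints.
The binding rows give the dual system: 6·y_crew + 3·y_soil = 46.5 and 5·y_crew + 1·y_soil = 27.5.
This yields shadow prices y_crew = 4, y_soil = 7.5.
Shadow price of soil = 7.5.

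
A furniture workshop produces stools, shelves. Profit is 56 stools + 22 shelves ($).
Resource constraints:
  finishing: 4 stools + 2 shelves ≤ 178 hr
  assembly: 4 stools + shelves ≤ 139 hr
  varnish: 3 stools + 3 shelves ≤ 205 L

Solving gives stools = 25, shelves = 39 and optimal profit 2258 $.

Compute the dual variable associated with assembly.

6

At the optimum: finishing uses 178 of 178 (binding); assembly uses 139 of 139 (binding); varnish uses 192 of 205 (slack = 13).
By complementary slackness, y = 0 for the non-binding constraint.
Dual feasibility on the basic columns requires 4·y_finishing + 4·y_assembly = 56, 2·y_finishing + 1·y_assembly = 22.
This yields shadow prices y_finishing = 8, y_assembly = 6.
Shadow price of assembly = 6.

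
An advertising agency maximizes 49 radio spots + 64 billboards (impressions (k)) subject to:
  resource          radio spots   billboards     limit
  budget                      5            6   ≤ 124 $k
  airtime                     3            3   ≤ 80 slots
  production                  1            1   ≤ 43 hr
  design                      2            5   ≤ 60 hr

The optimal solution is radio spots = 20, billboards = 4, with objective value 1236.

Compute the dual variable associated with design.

Binding: budget and design. Non-binding: airtime (8 unused), production (19 unused).
Slack constraints have shadow price 0 (complementary slackness).
From A_Bᵀ y = c: 5·y_budget + 2·y_design = 49; 6·y_budget + 5·y_design = 64.
This yields shadow prices y_budget = 9, y_design = 2.
Shadow price of design = 2.

2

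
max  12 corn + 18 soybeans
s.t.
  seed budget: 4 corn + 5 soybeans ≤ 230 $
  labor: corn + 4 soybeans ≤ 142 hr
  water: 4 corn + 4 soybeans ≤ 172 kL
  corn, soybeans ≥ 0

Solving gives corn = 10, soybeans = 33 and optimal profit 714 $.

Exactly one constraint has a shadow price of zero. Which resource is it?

seed budget

seed budget: 205/230 (slack 25)
labor: 142/142 (binding)
water: 172/172 (binding)
By complementary slackness, a constraint with positive slack has shadow price 0 → seed budget.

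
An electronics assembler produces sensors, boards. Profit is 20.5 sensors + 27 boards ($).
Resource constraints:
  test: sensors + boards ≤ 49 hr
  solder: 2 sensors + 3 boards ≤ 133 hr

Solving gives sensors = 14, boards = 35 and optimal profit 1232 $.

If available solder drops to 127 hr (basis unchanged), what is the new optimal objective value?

1193

At the optimum: test uses 49 of 49 (binding); solder uses 133 of 133 (binding).
Dual feasibility on the basic columns requires 1·y_test + 2·y_solder = 20.5, 1·y_test + 3·y_solder = 27.
Solving: y_test = 7.5, y_solder = 6.5.
Δz = y_solder·Δb = 6.5 × (-6) = -39, so new z* = 1232 − 39 = 1193.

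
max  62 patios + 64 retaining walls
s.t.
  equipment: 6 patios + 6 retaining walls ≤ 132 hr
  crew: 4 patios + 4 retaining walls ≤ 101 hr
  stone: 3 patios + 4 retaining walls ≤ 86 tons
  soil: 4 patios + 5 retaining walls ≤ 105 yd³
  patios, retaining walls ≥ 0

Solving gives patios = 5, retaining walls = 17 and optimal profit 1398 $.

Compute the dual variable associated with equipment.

At the optimum: equipment uses 132 of 132 (binding); crew uses 88 of 101 (slack = 13); stone uses 83 of 86 (slack = 3); soil uses 105 of 105 (binding).
Since crew, stone are not tight, their duals are 0.
Dual feasibility on the basic columns requires 6·y_equipment + 4·y_soil = 62, 6·y_equipment + 5·y_soil = 64.
Solving: y_equipment = 9, y_soil = 2.
Shadow price of equipment = 9.

9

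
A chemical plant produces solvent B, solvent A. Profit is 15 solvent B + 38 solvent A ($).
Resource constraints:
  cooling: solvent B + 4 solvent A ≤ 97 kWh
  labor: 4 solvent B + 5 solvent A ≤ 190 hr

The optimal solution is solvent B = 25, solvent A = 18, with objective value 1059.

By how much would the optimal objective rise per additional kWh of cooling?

7

At the optimum: cooling uses 97 of 97 (binding); labor uses 190 of 190 (binding).
From A_Bᵀ y = c: 1·y_cooling + 4·y_labor = 15; 4·y_cooling + 5·y_labor = 38.
This yields shadow prices y_cooling = 7, y_labor = 2.
Shadow price of cooling = 7.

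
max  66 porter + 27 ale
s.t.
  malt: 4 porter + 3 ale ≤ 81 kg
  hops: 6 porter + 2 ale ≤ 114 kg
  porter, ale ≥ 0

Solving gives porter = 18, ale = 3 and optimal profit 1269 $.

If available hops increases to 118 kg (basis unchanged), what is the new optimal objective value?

At the optimum: malt uses 81 of 81 (binding); hops uses 114 of 114 (binding).
The binding rows give the dual system: 4·y_malt + 6·y_hops = 66 and 3·y_malt + 2·y_hops = 27.
→ y_malt = 3 and y_hops = 9.
Δz = y_hops·Δb = 9 × (4) = 36, so new z* = 1269 + 36 = 1305.

1305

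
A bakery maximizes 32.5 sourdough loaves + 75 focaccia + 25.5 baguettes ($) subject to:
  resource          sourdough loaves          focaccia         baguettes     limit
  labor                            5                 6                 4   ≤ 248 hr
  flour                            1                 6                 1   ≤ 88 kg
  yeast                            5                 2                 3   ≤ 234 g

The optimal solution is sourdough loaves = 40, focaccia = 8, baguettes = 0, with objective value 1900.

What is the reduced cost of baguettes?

-2

At the optimum: labor uses 248 of 248 (binding); flour uses 88 of 88 (binding); yeast uses 216 of 234 (slack = 18).
Slack constraints have shadow price 0 (complementary slackness).
The binding rows give the dual system: 5·y_labor + 1·y_flour = 32.5 and 6·y_labor + 6·y_flour = 75.
Solving: y_labor = 5, y_flour = 7.5.
Reduced cost of baguettes: c₃ − yᵀa₃ = 25.5 − (5·4 + 7.5·1) = 25.5 − 27.5 = -2.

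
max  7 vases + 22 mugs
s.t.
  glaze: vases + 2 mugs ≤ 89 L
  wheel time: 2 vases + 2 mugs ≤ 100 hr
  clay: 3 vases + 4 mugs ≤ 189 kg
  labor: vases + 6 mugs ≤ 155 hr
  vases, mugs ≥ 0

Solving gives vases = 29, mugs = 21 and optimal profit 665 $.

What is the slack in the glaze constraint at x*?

glaze used = 1·29 + 2·21 = 71; slack = 89 − 71 = 18.

18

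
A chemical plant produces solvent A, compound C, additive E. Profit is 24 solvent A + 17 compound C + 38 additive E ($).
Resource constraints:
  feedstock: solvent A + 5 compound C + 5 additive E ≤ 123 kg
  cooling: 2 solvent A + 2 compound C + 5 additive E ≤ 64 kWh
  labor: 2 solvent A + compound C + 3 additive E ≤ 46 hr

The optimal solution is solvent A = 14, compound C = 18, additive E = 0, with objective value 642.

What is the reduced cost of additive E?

-8

At the optimum: feedstock uses 104 of 123 (slack = 19); cooling uses 64 of 64 (binding); labor uses 46 of 46 (binding).
Slack constraints have shadow price 0 (complementary slackness).
From A_Bᵀ y = c: 2·y_cooling + 2·y_labor = 24; 2·y_cooling + 1·y_labor = 17.
This yields shadow prices y_cooling = 5, y_labor = 7.
Reduced cost of additive E: c₃ − yᵀa₃ = 38 − (5·5 + 7·3) = 38 − 46 = -8.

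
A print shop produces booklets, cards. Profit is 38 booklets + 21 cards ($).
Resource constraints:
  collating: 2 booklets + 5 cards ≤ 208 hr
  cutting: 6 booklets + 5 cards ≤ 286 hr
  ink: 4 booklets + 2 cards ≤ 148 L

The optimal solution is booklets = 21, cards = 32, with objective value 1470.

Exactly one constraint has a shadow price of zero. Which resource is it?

collating

collating: 202/208 (slack 6)
cutting: 286/286 (binding)
ink: 148/148 (binding)
By complementary slackness, a constraint with positive slack has shadow price 0 → collating.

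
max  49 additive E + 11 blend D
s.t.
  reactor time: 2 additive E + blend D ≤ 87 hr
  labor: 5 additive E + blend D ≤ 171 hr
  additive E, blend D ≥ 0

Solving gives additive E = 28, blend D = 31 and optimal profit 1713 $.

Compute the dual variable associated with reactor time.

2

Check each constraint at x*: reactor time 87/87 (tight); labor 171/171 (tight).
From A_Bᵀ y = c: 2·y_reactor time + 5·y_labor = 49; 1·y_reactor time + 1·y_labor = 11.
This yields shadow prices y_reactor time = 2, y_labor = 9.
Shadow price of reactor time = 2.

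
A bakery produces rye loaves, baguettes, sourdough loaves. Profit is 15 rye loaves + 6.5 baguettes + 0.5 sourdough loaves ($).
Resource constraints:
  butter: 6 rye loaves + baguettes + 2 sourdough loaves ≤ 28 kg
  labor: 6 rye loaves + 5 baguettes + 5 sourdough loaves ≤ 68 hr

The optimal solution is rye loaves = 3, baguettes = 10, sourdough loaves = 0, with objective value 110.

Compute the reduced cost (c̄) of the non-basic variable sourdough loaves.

Check each constraint at x*: butter 28/28 (tight); labor 68/68 (tight).
The binding rows give the dual system: 6·y_butter + 6·y_labor = 15 and 1·y_butter + 5·y_labor = 6.5.
This yields shadow prices y_butter = 1.5, y_labor = 1.
Reduced cost of sourdough loaves: c₃ − yᵀa₃ = 0.5 − (1.5·2 + 1·5) = 0.5 − 8 = -7.5.

-7.5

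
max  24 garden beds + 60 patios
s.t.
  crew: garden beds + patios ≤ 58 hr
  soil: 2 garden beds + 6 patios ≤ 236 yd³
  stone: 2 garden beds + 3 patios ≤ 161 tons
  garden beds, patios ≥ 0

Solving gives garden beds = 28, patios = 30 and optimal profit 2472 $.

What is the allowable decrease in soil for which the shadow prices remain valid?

Binding constraints: crew, soil. The basis is B = [[1,1],[2,6]] with det 4.
Per unit decrease in soil, x* moves by d = (0.25, -0.25).
The basis stays optimal until patios reaches 0; allowable decrease = 120 yd³.

120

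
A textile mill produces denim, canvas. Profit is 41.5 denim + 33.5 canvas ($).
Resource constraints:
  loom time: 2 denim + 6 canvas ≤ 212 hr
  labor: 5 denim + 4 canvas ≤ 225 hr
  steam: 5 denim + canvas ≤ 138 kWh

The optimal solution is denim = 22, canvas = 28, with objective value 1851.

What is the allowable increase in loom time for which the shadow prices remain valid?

5.6

Binding constraints: loom time, steam. The basis is B = [[2,6],[5,1]] with det -28.
Per unit increase in loom time, x* moves by d = (-0.0357, 0.1786).
The basis stays optimal until labor becomes binding; allowable increase = 5.6 hr.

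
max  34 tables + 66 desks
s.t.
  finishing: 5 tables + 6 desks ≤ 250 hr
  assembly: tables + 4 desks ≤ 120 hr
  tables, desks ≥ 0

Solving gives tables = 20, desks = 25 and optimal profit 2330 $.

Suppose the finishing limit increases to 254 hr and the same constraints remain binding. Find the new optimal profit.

At the optimum: finishing uses 250 of 250 (binding); assembly uses 120 of 120 (binding).
Dual feasibility on the basic columns requires 5·y_finishing + 1·y_assembly = 34, 6·y_finishing + 4·y_assembly = 66.
Solving: y_finishing = 5, y_assembly = 9.
Δz = y_finishing·Δb = 5 × (4) = 20, so new z* = 2330 + 20 = 2350.

2350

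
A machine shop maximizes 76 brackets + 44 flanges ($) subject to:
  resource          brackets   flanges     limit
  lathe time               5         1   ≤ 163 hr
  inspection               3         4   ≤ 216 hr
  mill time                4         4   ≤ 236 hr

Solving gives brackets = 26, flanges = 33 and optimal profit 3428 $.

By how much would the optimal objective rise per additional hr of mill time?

Binding: lathe time and mill time. Non-binding: inspection (6 unused).
Slack constraints have shadow price 0 (complementary slackness).
Dual feasibility on the basic columns requires 5·y_lathe time + 4·y_mill time = 76, 1·y_lathe time + 4·y_mill time = 44.
→ y_lathe time = 8 and y_mill time = 9.
Shadow price of mill time = 9.

9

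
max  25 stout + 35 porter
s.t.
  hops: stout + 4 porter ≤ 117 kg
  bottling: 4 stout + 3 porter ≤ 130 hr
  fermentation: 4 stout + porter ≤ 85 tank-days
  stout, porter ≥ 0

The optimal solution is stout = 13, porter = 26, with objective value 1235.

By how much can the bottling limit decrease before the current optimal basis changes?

Binding constraints: hops, bottling. The basis is B = [[1,4],[4,3]] with det -13.
Per unit decrease in bottling, x* moves by d = (-0.3077, 0.0769).
The basis stays optimal until stout reaches 0; allowable decrease = 42.25 hr.

42.25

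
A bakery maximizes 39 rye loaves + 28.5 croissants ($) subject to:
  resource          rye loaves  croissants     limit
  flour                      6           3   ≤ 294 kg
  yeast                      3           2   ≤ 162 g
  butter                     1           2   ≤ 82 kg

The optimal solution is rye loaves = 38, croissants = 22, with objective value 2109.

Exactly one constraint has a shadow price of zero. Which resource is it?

flour: 294/294 (binding)
yeast: 158/162 (slack 4)
butter: 82/82 (binding)
By complementary slackness, a constraint with positive slack has shadow price 0 → yeast.

yeast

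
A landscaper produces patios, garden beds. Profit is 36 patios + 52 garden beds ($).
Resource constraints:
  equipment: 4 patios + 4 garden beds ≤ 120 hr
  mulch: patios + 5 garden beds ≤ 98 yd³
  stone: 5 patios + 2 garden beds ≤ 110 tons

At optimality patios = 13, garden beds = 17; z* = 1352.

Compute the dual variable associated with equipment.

8

At the optimum: equipment uses 120 of 120 (binding); mulch uses 98 of 98 (binding); stone uses 99 of 110 (slack = 11).
Slack constraints have shadow price 0 (complementary slackness).
The binding rows give the dual system: 4·y_equipment + 1·y_mulch = 36 and 4·y_equipment + 5·y_mulch = 52.
This yields shadow prices y_equipment = 8, y_mulch = 4.
Shadow price of equipment = 8.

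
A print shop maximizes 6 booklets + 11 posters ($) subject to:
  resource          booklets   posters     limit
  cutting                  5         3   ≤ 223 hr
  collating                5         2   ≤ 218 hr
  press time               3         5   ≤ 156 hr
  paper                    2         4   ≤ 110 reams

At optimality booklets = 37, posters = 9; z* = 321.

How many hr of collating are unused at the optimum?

collating used = 5·37 + 2·9 = 203; slack = 218 − 203 = 15.

15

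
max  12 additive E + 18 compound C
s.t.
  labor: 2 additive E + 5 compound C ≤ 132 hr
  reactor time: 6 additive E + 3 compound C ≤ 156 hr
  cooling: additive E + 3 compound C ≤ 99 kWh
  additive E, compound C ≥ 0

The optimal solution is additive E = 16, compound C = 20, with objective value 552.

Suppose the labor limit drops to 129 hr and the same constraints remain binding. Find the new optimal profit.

543

Binding: labor and reactor time. Non-binding: cooling (23 unused).
By complementary slackness, y = 0 for the non-binding constraint.
From A_Bᵀ y = c: 2·y_labor + 6·y_reactor time = 12; 5·y_labor + 3·y_reactor time = 18.
→ y_labor = 3 and y_reactor time = 1.
Δz = y_labor·Δb = 3 × (-3) = -9, so new z* = 552 − 9 = 543.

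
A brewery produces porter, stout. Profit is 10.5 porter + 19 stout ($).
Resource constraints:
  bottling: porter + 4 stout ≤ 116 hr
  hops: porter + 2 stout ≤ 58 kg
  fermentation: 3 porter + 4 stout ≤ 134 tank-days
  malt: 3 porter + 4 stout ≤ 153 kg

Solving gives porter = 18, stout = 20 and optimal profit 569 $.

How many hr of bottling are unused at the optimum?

bottling used = 1·18 + 4·20 = 98; slack = 116 − 98 = 18.

18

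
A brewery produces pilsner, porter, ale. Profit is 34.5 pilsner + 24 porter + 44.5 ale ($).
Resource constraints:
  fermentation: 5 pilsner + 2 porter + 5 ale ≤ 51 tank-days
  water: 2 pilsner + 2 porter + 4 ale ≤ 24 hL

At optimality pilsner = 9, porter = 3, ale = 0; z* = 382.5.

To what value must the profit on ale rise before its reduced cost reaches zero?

At the optimum: fermentation uses 51 of 51 (binding); water uses 24 of 24 (binding).
The binding rows give the dual system: 5·y_fermentation + 2·y_water = 34.5 and 2·y_fermentation + 2·y_water = 24.
→ y_fermentation = 3.5 and y_water = 8.5.
ale enters the basis when its profit ≥ yᵀa₃ = 3.5·5 + 8.5·4 = 51.5.

51.5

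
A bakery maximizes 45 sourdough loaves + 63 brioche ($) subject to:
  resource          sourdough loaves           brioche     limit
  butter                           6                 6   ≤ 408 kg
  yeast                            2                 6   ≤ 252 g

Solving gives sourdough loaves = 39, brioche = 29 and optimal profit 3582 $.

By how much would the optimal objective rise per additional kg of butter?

At the optimum: butter uses 408 of 408 (binding); yeast uses 252 of 252 (binding).
The binding rows give the dual system: 6·y_butter + 2·y_yeast = 45 and 6·y_butter + 6·y_yeast = 63.
→ y_butter = 6 and y_yeast = 4.5.
Shadow price of butter = 6.

6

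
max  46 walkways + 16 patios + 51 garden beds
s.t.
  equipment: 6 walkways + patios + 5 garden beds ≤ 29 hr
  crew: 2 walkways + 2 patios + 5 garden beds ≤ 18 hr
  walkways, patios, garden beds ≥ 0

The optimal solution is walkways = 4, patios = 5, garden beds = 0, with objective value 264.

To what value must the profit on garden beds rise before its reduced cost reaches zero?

55

Both equipment and crew are binding at x*.
Dual feasibility on the basic columns requires 6·y_equipment + 2·y_crew = 46, 1·y_equipment + 2·y_crew = 16.
→ y_equipment = 6 and y_crew = 5.
garden beds enters the basis when its profit ≥ yᵀa₃ = 6·5 + 5·5 = 55.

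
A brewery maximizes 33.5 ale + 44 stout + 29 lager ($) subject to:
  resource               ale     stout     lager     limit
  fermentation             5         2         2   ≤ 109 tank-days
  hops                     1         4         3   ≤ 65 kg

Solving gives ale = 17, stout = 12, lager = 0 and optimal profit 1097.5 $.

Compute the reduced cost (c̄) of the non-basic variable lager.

At the optimum: fermentation uses 109 of 109 (binding); hops uses 65 of 65 (binding).
Dual feasibility on the basic columns requires 5·y_fermentation + 1·y_hops = 33.5, 2·y_fermentation + 4·y_hops = 44.
→ y_fermentation = 5 and y_hops = 8.5.
Reduced cost of lager: c₃ − yᵀa₃ = 29 − (5·2 + 8.5·3) = 29 − 35.5 = -6.5.

-6.5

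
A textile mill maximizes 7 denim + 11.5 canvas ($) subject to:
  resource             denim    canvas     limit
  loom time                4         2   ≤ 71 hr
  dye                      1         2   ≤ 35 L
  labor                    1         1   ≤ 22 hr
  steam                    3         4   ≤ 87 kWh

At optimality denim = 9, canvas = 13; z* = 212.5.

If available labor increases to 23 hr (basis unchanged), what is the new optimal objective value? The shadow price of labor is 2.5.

215

Δb = 1, so new z* = 212.5 + (2.5)·(1) = 212.5 + 2.5 = 215.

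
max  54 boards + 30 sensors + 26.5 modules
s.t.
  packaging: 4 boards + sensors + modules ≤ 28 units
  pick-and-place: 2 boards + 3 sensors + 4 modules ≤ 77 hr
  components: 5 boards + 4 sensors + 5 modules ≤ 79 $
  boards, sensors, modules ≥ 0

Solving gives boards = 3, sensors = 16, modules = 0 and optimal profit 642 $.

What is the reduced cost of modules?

Check each constraint at x*: packaging 28/28 (tight); pick-and-place 54/77 (slack 23); components 79/79 (tight).
By complementary slackness, y = 0 for the non-binding constraint.
From A_Bᵀ y = c: 4·y_packaging + 5·y_components = 54; 1·y_packaging + 4·y_components = 30.
This yields shadow prices y_packaging = 6, y_components = 6.
Reduced cost of modules: c₃ − yᵀa₃ = 26.5 − (6·1 + 6·5) = 26.5 − 36 = -9.5.

-9.5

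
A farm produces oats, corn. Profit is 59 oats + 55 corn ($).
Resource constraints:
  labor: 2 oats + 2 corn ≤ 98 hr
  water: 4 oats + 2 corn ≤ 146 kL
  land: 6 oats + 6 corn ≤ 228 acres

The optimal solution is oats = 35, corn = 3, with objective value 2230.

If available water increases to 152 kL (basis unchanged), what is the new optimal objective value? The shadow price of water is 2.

Δb = 6, so new z* = 2230 + (2)·(6) = 2230 + 12 = 2242.

2242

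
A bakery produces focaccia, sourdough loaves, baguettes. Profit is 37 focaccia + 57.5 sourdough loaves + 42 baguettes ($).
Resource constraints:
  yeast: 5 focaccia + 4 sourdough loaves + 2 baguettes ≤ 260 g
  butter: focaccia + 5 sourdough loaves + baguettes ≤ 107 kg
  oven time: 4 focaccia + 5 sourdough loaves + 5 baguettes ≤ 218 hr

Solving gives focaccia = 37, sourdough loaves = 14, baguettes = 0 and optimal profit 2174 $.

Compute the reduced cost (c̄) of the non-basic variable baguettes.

-3.5

Check each constraint at x*: yeast 241/260 (slack 19); butter 107/107 (tight); oven time 218/218 (tight).
Since yeast is not tight, its dual is 0.
The binding rows give the dual system: 1·y_butter + 4·y_oven time = 37 and 5·y_butter + 5·y_oven time = 57.5.
Solving: y_butter = 3, y_oven time = 8.5.
Reduced cost of baguettes: c₃ − yᵀa₃ = 42 − (3·1 + 8.5·5) = 42 − 45.5 = -3.5.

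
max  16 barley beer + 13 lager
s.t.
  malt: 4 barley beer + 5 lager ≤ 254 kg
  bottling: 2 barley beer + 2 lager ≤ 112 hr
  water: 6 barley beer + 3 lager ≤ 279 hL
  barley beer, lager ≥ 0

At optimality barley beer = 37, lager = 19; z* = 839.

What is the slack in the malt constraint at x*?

malt used = 4·37 + 5·19 = 243; slack = 254 − 243 = 11.

11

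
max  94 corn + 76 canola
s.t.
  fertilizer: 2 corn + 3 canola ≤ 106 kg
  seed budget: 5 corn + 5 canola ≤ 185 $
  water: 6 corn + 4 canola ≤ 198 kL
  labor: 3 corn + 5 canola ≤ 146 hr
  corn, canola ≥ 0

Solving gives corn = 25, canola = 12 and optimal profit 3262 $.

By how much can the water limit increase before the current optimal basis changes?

Binding constraints: seed budget, water. The basis is B = [[5,5],[6,4]] with det -10.
Per unit increase in water, x* moves by d = (0.5, -0.5).
The basis stays optimal until canola reaches 0; allowable increase = 24 kL.

24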